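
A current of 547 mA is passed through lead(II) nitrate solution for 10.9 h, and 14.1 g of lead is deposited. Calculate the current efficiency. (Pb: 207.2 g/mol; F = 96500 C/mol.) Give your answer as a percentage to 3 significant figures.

61.2%

Q = 0.547 × 39240 = 21460 C
n(e⁻) = 21460 / 96500 = 0.2224 mol
Pb²⁺ + 2e⁻ → Pb, so theoretical n(Pb) = 0.1112 mol → 23.04 g
Efficiency = 14.1 / 23.04 = 0.6120 = 61.2%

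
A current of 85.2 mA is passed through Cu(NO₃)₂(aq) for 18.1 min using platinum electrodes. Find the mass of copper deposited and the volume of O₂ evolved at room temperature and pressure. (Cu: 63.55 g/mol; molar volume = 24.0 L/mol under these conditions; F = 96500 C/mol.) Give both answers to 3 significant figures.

0.0305 g Cu; 0.00575 L O₂

Q = 0.0852 × 1086 = 92.53 C; n(e⁻) = 92.53 / 96500 = 9.589×10^-4 mol
Cathode: Cu²⁺ + 2e⁻ → Cu → n(Cu) = 9.589×10^-4/2 = 4.795×10^-4 mol → 0.0305 g
Anode: 2H₂O → O₂ + 4H⁺ + 4e⁻ → n(O₂) = 9.589×10^-4/4 = 2.397×10^-4 mol → 0.00575 L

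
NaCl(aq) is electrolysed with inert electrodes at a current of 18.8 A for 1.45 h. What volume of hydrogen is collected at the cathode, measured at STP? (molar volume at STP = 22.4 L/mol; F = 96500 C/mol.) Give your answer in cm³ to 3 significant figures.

11400 cm³

Charge passed = 18.8 × 5220 = 98140 C
n(e⁻) = 98140 / 96500 = 1.017 mol
2H⁺ + 2e⁻ → H₂, so n(H₂) = 1.017 / 2 = 0.5085 mol
V = 0.5085 × 22.4 = 11.39 L
= 11400 cm³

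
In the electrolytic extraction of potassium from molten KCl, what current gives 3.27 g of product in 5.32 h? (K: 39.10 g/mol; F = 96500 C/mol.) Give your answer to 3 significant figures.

n(K) = 3.27 / 39.10 = 0.08363 mol
K⁺ + e⁻ → K, so n(e⁻) = 0.08363 mol
Q = 0.08363 × 96500 = 8070 C
I = Q / t = 8070 / 19152 s = 0.421 A

0.421 A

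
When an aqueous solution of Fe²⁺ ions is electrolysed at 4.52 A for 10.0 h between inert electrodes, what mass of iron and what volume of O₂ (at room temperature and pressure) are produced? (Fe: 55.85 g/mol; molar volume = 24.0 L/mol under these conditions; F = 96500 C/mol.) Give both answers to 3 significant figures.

Q = 4.52 × 36000 = 1.627×10^5 C; n(e⁻) = 1.627×10^5 / 96500 = 1.686 mol
Cathode: Fe²⁺ + 2e⁻ → Fe → n(Fe) = 1.686/2 = 0.8430 mol → 47.1 g
Anode: 2H₂O → O₂ + 4H⁺ + 4e⁻ → n(O₂) = 1.686/4 = 0.4215 mol → 10.1 L

47.1 g Fe; 10.1 L O₂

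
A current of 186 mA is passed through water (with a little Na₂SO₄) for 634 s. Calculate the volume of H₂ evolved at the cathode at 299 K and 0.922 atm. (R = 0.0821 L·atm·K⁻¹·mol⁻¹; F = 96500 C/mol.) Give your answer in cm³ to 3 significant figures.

16.3 cm³

Q = It = 0.186 × 634 = 117.9 C
n(e⁻) = 117.9 / 96500 = 0.001222 mol
2H⁺ + 2e⁻ → H₂, so n(H₂) = 0.001222 / 2 = 6.110×10^-4 mol
V = nRT/P = 6.110×10^-4 × 0.0821 × 299 / 0.922 = 0.01627 L
= 16.3 cm³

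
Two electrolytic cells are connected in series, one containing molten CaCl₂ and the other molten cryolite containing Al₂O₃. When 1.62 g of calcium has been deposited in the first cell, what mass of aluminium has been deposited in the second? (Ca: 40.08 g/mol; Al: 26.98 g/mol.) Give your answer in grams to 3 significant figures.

0.727 g

n(Ca) = 1.62 / 40.08 = 0.04042 mol
Ca²⁺ + 2e⁻ → Ca, so n(e⁻) = 2 × 0.04042 = 0.08084 mol
The cells are in series, so the same charge (and hence the same n(e⁻) = 0.08084 mol) passes through both.
Al³⁺ + 3e⁻ → Al, so n(Al) = 0.08084 / 3 = 0.02695 mol
m(Al) = 0.02695 × 26.98 = 0.727 g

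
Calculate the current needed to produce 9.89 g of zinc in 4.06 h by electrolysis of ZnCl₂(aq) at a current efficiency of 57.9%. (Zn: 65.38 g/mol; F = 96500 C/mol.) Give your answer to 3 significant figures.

3.45 A

n(Zn) = 9.89 / 65.38 = 0.1513 mol
Zn²⁺ + 2e⁻ → Zn, so n(e⁻) = 2 × 0.1513 = 0.3026 mol
Q = 0.3026 × 96500 / 0.579 = 50430 C
I = Q / t = 50430 / 14616 s = 3.45 A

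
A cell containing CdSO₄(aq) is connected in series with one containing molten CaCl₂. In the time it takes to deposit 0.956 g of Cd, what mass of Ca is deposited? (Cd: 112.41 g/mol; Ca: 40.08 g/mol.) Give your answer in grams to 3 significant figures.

n(Cd) = 0.956 / 112.41 = 0.008505 mol
Cd²⁺ + 2e⁻ → Cd, so n(e⁻) = 2 × 0.008505 = 0.01701 mol
Same current for the same time ⇒ same n(e⁻) = 0.01701 mol in both cells.
Ca²⁺ + 2e⁻ → Ca, so n(Ca) = 0.01701 / 2 = 0.008505 mol
m(Ca) = 0.008505 × 40.08 = 0.341 g

0.341 g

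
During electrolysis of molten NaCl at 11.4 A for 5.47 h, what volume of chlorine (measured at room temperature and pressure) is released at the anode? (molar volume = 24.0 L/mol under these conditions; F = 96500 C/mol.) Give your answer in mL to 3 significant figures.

27900 mL

Q = 11.4 A × 19692 s = 2.245×10^5 C
n(e⁻) = Q/F = 2.245×10^5/96500 = 2.326 mol
2Cl⁻ → Cl₂ + 2e⁻, so n(Cl₂) = 2.326 / 2 = 1.163 mol
V = 1.163 × 24.0 = 27.91 L
= 27900 mL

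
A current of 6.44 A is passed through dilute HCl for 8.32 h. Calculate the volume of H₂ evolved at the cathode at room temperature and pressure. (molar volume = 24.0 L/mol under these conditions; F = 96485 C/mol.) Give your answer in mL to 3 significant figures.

Charge passed = 6.44 × 29952 = 1.929×10^5 C
n(e⁻) = Q/F = 1.929×10^5/96485 = 1.999 mol
2H⁺ + 2e⁻ → H₂, so n(H₂) = 1.999 / 2 = 0.9995 mol
V = 0.9995 × 24.0 = 23.99 L
= 24000 mL

24000 mL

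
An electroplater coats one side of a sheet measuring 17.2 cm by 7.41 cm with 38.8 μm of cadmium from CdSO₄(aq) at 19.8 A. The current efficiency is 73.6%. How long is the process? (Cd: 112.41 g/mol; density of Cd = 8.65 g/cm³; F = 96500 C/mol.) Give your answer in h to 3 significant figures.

0.140 h

Plated area = 17.2 × 7.41 = 127.5 cm²
Volume = 127.5 × 38.8×10⁻⁴ cm = 0.4947 cm³
m(Cd) = 0.4947 × 8.65 = 4.279 g
n(Cd) = 4.279 / 112.41 = 0.03807 mol; n(e⁻) = 2 × 0.03807 = 0.07614 mol
Q = 0.07614 × 96500 / 0.736 = 9983 C
t = 9983 / 19.8 = 504.2 s = 0.140 h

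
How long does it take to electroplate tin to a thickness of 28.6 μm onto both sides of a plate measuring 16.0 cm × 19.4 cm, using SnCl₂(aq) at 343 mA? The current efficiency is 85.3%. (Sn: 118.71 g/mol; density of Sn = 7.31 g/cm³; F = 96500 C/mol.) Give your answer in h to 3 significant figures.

20.0 h

Plated area = 2 × 16.0 × 19.4 = 620.8 cm²
Volume = 620.8 × 28.6×10⁻⁴ cm = 1.775 cm³
m(Sn) = 1.775 × 7.31 = 12.98 g
n(Sn) = 12.98 / 118.71 = 0.1093 mol; n(e⁻) = 2 × 0.1093 = 0.2186 mol
Q = 0.2186 × 96500 / 0.853 = 24730 C
t = 24730 / 0.343 = 72100 s = 20.0 h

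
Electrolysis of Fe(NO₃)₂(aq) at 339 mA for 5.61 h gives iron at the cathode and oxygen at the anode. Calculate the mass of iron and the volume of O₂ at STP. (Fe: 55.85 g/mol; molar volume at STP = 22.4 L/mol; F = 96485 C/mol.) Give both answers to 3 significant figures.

Q = 0.339 × 20196 = 6846 C; n(e⁻) = 6846 / 96485 = 0.07095 mol
Cathode: Fe²⁺ + 2e⁻ → Fe → n(Fe) = 0.07095/2 = 0.03548 mol → 1.98 g
Anode: 2H₂O → O₂ + 4H⁺ + 4e⁻ → n(O₂) = 0.07095/4 = 0.01774 mol → 0.397 L

1.98 g Fe; 0.397 L O₂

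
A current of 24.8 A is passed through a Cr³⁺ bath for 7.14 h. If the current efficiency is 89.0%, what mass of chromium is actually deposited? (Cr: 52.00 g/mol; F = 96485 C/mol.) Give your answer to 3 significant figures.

102 g

Q = 24.8 × 25704 = 6.375×10^5 C
n(e⁻) = 6.375×10^5 / 96485 = 6.607 mol
Cr³⁺ + 3e⁻ → Cr, so theoretical m(Cr) = 2.202 × 52.00 = 114.5 g
Actual mass = 89.0% × 114.5 = 102 g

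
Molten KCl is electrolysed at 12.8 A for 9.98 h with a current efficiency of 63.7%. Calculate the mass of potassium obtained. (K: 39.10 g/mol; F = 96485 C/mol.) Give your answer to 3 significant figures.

119 g

Q = 12.8 × 35928 = 4.599×10^5 C
n(e⁻) = 4.599×10^5 / 96485 = 4.767 mol
K⁺ + e⁻ → K, so theoretical m(K) = 4.767 × 39.10 = 186.4 g
Actual mass = 63.7% × 186.4 = 119 g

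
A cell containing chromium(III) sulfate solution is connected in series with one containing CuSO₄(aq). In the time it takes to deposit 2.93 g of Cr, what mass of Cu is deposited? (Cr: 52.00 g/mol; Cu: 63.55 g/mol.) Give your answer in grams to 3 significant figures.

n(Cr) = 2.93 / 52.00 = 0.05635 mol
Cr³⁺ + 3e⁻ → Cr, so n(e⁻) = 3 × 0.05635 = 0.1691 mol
Same current for the same time ⇒ same n(e⁻) = 0.1691 mol in both cells.
Cu²⁺ + 2e⁻ → Cu, so n(Cu) = 0.1691 / 2 = 0.08455 mol
m(Cu) = 0.08455 × 63.55 = 5.37 g

5.37 g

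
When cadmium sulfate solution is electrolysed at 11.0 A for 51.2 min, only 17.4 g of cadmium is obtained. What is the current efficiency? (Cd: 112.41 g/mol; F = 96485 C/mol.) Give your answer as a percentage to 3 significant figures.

Q = 11.0 × 3072 = 33790 C
n(e⁻) = 33790 / 96485 = 0.3502 mol
Cd²⁺ + 2e⁻ → Cd, so theoretical n(Cd) = 0.1751 mol → 19.68 g
Efficiency = 17.4 / 19.68 = 0.8841 = 88.4%

88.4%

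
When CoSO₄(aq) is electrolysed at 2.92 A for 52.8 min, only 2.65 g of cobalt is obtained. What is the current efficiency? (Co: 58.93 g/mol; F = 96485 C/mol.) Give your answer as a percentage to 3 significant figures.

93.8%

Q = 2.92 × 3168 = 9251 C
n(e⁻) = 9251 / 96485 = 0.09588 mol
Co²⁺ + 2e⁻ → Co, so theoretical n(Co) = 0.04794 mol → 2.825 g
Efficiency = 2.65 / 2.825 = 0.9381 = 93.8%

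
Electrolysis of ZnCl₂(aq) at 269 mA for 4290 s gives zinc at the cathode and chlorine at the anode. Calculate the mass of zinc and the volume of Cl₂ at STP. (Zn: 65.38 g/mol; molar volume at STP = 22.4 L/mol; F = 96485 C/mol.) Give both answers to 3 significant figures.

0.391 g Zn; 0.134 L Cl₂

Q = 0.269 × 4290 = 1154 C; n(e⁻) = 1154 / 96485 = 0.01196 mol
Cathode: Zn²⁺ + 2e⁻ → Zn → n(Zn) = 0.01196/2 = 0.005980 mol → 0.391 g
Anode: 2Cl⁻ → Cl₂ + 2e⁻ → n(Cl₂) = 0.01196/2 = 0.005980 mol → 0.134 L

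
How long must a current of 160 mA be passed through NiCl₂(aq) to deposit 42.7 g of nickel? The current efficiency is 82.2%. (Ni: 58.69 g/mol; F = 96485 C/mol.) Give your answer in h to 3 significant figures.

297 h

n(Ni) = 42.7 / 58.69 = 0.7276 mol
Ni²⁺ + 2e⁻ → Ni, so n(e⁻) = 2 × 0.7276 = 1.455 mol
Q = 1.455 × 96485 / 0.822 = 1.708×10^5 C
t = Q / I = 1.708×10^5 / 0.160 = 1.068×10^6 s = 297 h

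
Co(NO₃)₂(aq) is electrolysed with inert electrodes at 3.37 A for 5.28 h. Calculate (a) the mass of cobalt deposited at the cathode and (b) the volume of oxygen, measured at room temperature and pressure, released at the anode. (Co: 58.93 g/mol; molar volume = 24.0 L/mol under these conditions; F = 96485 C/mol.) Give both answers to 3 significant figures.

Q = 3.37 × 19008 = 64060 C; n(e⁻) = 64060 / 96485 = 0.6639 mol
Cathode: Co²⁺ + 2e⁻ → Co → n(Co) = 0.6639/2 = 0.3320 mol → 19.6 g
Anode: 2H₂O → O₂ + 4H⁺ + 4e⁻ → n(O₂) = 0.6639/4 = 0.1660 mol → 3.98 L

19.6 g Co; 3.98 L O₂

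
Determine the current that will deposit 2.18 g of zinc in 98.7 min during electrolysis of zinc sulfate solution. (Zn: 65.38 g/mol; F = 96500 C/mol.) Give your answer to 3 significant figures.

n(Zn) = 2.18 / 65.38 = 0.03334 mol
Zn²⁺ + 2e⁻ → Zn, so n(e⁻) = 2 × 0.03334 = 0.06668 mol
Q = 0.06668 × 96500 = 6435 C
I = Q / t = 6435 / 5922 s = 1.09 A

1.09 A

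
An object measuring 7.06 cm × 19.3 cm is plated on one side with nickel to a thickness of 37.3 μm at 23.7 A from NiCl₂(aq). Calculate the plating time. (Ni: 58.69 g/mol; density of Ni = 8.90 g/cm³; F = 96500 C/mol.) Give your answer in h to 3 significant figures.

Plated area = 7.06 × 19.3 = 136.3 cm²
Volume = 136.3 × 37.3×10⁻⁴ cm = 0.5084 cm³
m(Ni) = 0.5084 × 8.90 = 4.525 g
n(Ni) = 4.525 / 58.69 = 0.07710 mol; n(e⁻) = 2 × 0.07710 = 0.1542 mol
Q = 0.1542 × 96500 = 14880 C
t = 14880 / 23.7 = 627.8 s = 0.174 h

0.174 h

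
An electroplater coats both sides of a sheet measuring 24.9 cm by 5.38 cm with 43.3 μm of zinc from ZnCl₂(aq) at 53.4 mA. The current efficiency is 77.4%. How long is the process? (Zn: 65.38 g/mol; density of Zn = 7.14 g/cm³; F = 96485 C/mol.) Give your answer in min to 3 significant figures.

9860 min

Plated area = 2 × 24.9 × 5.38 = 267.9 cm²
Volume = 267.9 × 43.3×10⁻⁴ cm = 1.160 cm³
m(Zn) = 1.160 × 7.14 = 8.282 g
n(Zn) = 8.282 / 65.38 = 0.1267 mol; n(e⁻) = 2 × 0.1267 = 0.2534 mol
Q = 0.2534 × 96485 / 0.774 = 31590 C
t = 31590 / 0.0534 = 5.916×10^5 s = 9860 min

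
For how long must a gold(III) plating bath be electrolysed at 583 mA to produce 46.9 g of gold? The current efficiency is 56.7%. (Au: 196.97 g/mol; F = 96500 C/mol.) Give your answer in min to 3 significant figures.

3480 min

n(Au) = 46.9 / 196.97 = 0.2381 mol
Au³⁺ + 3e⁻ → Au, so n(e⁻) = 3 × 0.2381 = 0.7143 mol
Q = 0.7143 × 96500 / 0.567 = 1.216×10^5 C
t = Q / I = 1.216×10^5 / 0.583 = 2.086×10^5 s = 3480 min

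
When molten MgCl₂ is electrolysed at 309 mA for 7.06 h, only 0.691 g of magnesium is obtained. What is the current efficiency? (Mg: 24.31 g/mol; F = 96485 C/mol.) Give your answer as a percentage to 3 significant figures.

69.8%

Q = 0.309 × 25416 = 7854 C
n(e⁻) = 7854 / 96485 = 0.08140 mol
Mg²⁺ + 2e⁻ → Mg, so theoretical n(Mg) = 0.04070 mol → 0.9894 g
Efficiency = 0.691 / 0.9894 = 0.6984 = 69.8%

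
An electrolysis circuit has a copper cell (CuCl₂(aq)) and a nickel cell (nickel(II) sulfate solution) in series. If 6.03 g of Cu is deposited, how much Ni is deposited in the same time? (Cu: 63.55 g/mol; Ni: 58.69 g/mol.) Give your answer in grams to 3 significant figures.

5.57 g

n(Cu) = 6.03 / 63.55 = 0.09489 mol
Cu²⁺ + 2e⁻ → Cu, so n(e⁻) = 2 × 0.09489 = 0.1898 mol
In series, the same 0.1898 mol of electrons flows through the second cell.
Ni²⁺ + 2e⁻ → Ni, so n(Ni) = 0.1898 / 2 = 0.09490 mol
m(Ni) = 0.09490 × 58.69 = 5.57 g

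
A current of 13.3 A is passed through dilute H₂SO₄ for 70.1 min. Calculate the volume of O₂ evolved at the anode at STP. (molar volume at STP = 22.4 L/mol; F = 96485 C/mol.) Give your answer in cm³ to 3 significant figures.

3250 cm³

Q = It = 13.3 × 4206 = 55940 C
n(e⁻) = Q/F = 55940/96485 = 0.5798 mol
2H₂O → O₂ + 4H⁺ + 4e⁻, so n(O₂) = 0.5798 / 4 = 0.1450 mol
V = 0.1450 × 22.4 = 3.248 L
= 3250 cm³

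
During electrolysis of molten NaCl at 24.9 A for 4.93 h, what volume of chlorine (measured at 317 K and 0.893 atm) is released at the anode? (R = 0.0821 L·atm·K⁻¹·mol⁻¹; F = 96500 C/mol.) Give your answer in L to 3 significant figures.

66.7 L

Q = 24.9 A × 17748 s = 4.419×10^5 C
Moles of electrons = 4.419×10^5 / 96500 = 4.579 mol
2Cl⁻ → Cl₂ + 2e⁻, so n(Cl₂) = 4.579 / 2 = 2.290 mol
V = nRT/P = 2.290 × 0.0821 × 317 / 0.893 = 66.74 L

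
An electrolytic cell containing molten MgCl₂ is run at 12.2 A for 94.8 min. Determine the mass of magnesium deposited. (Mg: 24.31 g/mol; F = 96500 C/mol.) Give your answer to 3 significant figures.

8.74 g

Q = It = 12.2 × 5688 = 69390 C
Moles of electrons = 69390 / 96500 = 0.7191 mol
Mg²⁺ + 2e⁻ → Mg, so n(Mg) = 0.7191 / 2 = 0.3596 mol
m = 0.3596 × 24.31 = 8.74 g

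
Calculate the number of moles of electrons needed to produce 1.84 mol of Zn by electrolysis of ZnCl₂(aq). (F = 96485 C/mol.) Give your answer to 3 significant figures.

Zn²⁺ + 2e⁻ → Zn, so n(e⁻) = 2 × 1.84 = 3.680 mol

3.68 mol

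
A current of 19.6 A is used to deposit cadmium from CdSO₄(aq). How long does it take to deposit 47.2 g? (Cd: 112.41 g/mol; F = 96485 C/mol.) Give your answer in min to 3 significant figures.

68.9 min

n(Cd) = 47.2 / 112.41 = 0.4199 mol
Cd²⁺ + 2e⁻ → Cd, so n(e⁻) = 2 × 0.4199 = 0.8398 mol
Q = 0.8398 × 96485 = 81030 C
t = Q / I = 81030 / 19.6 = 4134 s = 68.9 min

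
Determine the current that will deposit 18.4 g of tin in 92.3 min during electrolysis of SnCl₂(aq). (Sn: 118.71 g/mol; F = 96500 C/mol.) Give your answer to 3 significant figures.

5.40 A

n(Sn) = 18.4 / 118.71 = 0.1550 mol
Sn²⁺ + 2e⁻ → Sn, so n(e⁻) = 2 × 0.1550 = 0.3100 mol
Q = 0.3100 × 96500 = 29920 C
I = Q / t = 29920 / 5538 s = 5.40 A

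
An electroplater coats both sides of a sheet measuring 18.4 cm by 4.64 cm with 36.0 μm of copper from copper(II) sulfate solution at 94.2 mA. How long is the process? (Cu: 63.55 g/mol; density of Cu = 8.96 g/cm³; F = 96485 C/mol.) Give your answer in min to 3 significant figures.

2960 min

Plated area = 2 × 18.4 × 4.64 = 170.8 cm²
Volume = 170.8 × 36.0×10⁻⁴ cm = 0.6149 cm³
m(Cu) = 0.6149 × 8.96 = 5.510 g
n(Cu) = 5.510 / 63.55 = 0.08670 mol; n(e⁻) = 2 × 0.08670 = 0.1734 mol
Q = 0.1734 × 96485 = 16730 C
t = 16730 / 0.0942 = 1.776×10^5 s = 2960 min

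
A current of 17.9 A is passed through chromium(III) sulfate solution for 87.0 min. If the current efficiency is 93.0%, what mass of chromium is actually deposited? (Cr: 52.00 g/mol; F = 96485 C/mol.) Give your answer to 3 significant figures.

15.6 g

Q = 17.9 × 5220 = 93440 C
n(e⁻) = 93440 / 96485 = 0.9684 mol
Cr³⁺ + 3e⁻ → Cr, so theoretical m(Cr) = 0.3228 × 52.00 = 16.79 g
Actual mass = 93.0% × 16.79 = 15.6 g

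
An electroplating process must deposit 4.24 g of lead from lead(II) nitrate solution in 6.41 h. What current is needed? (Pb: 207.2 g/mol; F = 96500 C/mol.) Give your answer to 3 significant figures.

n(Pb) = 4.24 / 207.2 = 0.02046 mol
Pb²⁺ + 2e⁻ → Pb, so n(e⁻) = 2 × 0.02046 = 0.04092 mol
Q = 0.04092 × 96500 = 3949 C
I = Q / t = 3949 / 23076 s = 0.171 A

0.171 A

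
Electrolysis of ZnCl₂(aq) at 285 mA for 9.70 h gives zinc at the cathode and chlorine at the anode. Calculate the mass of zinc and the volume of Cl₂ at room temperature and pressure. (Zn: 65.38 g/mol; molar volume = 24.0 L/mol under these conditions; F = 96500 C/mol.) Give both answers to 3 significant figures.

3.37 g Zn; 1.24 L Cl₂

Q = 0.285 × 34920 = 9952 C; n(e⁻) = 9952 / 96500 = 0.1031 mol
Cathode: Zn²⁺ + 2e⁻ → Zn → n(Zn) = 0.1031/2 = 0.05155 mol → 3.37 g
Anode: 2Cl⁻ → Cl₂ + 2e⁻ → n(Cl₂) = 0.1031/2 = 0.05155 mol → 1.24 L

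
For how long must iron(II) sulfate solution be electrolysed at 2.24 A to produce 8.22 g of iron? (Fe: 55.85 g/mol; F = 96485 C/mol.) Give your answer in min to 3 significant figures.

n(Fe) = 8.22 / 55.85 = 0.1472 mol
Fe²⁺ + 2e⁻ → Fe, so n(e⁻) = 2 × 0.1472 = 0.2944 mol
Q = 0.2944 × 96485 = 28410 C
t = Q / I = 28410 / 2.24 = 12680 s = 211 min

211 min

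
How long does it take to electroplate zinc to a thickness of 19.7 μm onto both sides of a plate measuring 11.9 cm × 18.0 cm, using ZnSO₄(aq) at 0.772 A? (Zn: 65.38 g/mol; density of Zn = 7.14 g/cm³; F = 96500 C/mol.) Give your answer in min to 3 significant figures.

Plated area = 2 × 11.9 × 18.0 = 428.4 cm²
Volume = 428.4 × 19.7×10⁻⁴ cm = 0.8439 cm³
m(Zn) = 0.8439 × 7.14 = 6.025 g
n(Zn) = 6.025 / 65.38 = 0.09215 mol; n(e⁻) = 2 × 0.09215 = 0.1843 mol
Q = 0.1843 × 96500 = 17780 C
t = 17780 / 0.772 = 23030 s = 384 min

384 min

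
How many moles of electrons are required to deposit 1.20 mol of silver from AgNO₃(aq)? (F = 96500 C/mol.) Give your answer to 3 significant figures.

Ag⁺ + e⁻ → Ag, so n(e⁻) = 1 × 1.20 = 1.200 mol

1.20 mol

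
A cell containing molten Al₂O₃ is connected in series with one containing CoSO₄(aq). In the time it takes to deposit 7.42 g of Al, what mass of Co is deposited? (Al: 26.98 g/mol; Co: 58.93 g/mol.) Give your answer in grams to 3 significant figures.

n(Al) = 7.42 / 26.98 = 0.2750 mol
Al³⁺ + 3e⁻ → Al, so n(e⁻) = 3 × 0.2750 = 0.8250 mol
The cells are in series, so the same charge (and hence the same n(e⁻) = 0.8250 mol) passes through both.
Co²⁺ + 2e⁻ → Co, so n(Co) = 0.8250 / 2 = 0.4125 mol
m(Co) = 0.4125 × 58.93 = 24.3 g

24.3 g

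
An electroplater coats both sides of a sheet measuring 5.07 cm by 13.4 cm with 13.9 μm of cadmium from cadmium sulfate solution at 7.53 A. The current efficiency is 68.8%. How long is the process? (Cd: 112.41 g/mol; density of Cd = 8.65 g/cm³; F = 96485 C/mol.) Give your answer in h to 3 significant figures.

0.150 h

Plated area = 2 × 5.07 × 13.4 = 135.9 cm²
Volume = 135.9 × 13.9×10⁻⁴ cm = 0.1889 cm³
m(Cd) = 0.1889 × 8.65 = 1.634 g
n(Cd) = 1.634 / 112.41 = 0.01454 mol; n(e⁻) = 2 × 0.01454 = 0.02908 mol
Q = 0.02908 × 96485 / 0.688 = 4078 C
t = 4078 / 7.53 = 541.6 s = 0.150 h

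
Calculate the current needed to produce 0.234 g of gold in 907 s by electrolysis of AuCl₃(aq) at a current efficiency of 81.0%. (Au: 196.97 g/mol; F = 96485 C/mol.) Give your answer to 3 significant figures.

0.468 A

n(Au) = 0.234 / 196.97 = 0.001188 mol
Au³⁺ + 3e⁻ → Au, so n(e⁻) = 3 × 0.001188 = 0.003564 mol
Q = 0.003564 × 96485 / 0.810 = 424.5 C
I = Q / t = 424.5 / 907 s = 0.468 A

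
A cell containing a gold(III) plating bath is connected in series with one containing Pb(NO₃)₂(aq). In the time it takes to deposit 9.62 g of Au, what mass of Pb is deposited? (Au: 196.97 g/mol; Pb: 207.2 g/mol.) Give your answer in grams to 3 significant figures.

n(Au) = 9.62 / 196.97 = 0.04884 mol
Au³⁺ + 3e⁻ → Au, so n(e⁻) = 3 × 0.04884 = 0.1465 mol
The cells are in series, so the same charge (and hence the same n(e⁻) = 0.1465 mol) passes through both.
Pb²⁺ + 2e⁻ → Pb, so n(Pb) = 0.1465 / 2 = 0.07325 mol
m(Pb) = 0.07325 × 207.2 = 15.2 g

15.2 g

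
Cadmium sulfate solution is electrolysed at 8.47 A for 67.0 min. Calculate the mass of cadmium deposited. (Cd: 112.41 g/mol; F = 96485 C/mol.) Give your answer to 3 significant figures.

Q = It = 8.47 × 4020 = 34050 C
Moles of electrons = 34050 / 96485 = 0.3529 mol
Cd²⁺ + 2e⁻ → Cd, so n(Cd) = 0.3529 / 2 = 0.1765 mol
m = 0.1765 × 112.41 = 19.8 g

19.8 g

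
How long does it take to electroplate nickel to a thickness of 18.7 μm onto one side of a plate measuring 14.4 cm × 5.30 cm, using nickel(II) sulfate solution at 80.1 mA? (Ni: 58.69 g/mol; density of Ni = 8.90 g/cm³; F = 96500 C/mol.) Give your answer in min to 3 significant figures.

869 min

Plated area = 14.4 × 5.30 = 76.32 cm²
Volume = 76.32 × 18.7×10⁻⁴ cm = 0.1427 cm³
m(Ni) = 0.1427 × 8.90 = 1.270 g
n(Ni) = 1.270 / 58.69 = 0.02164 mol; n(e⁻) = 2 × 0.02164 = 0.04328 mol
Q = 0.04328 × 96500 = 4177 C
t = 4177 / 0.0801 = 52150 s = 869 min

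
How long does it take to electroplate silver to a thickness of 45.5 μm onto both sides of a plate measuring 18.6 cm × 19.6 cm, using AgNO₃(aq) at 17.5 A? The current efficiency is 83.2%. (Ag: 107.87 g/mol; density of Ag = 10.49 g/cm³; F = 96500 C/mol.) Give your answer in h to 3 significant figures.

0.594 h

Plated area = 2 × 18.6 × 19.6 = 729.1 cm²
Volume = 729.1 × 45.5×10⁻⁴ cm = 3.317 cm³
m(Ag) = 3.317 × 10.49 = 34.80 g
n(Ag) = 34.80 / 107.87 = 0.3226 mol; n(e⁻) = 0.3226 mol
Q = 0.3226 × 96500 / 0.832 = 37420 C
t = 37420 / 17.5 = 2138 s = 0.594 h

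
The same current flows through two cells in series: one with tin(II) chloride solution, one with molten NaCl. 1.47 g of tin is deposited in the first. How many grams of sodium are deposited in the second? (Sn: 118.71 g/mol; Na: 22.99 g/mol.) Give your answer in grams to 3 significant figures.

0.569 g

n(Sn) = 1.47 / 118.71 = 0.01238 mol
Sn²⁺ + 2e⁻ → Sn, so n(e⁻) = 2 × 0.01238 = 0.02476 mol
Since the cells are in series, n(e⁻) in the Na cell is also 0.02476 mol.
Na⁺ + e⁻ → Na, so n(Na) = 0.02476 mol
m(Na) = 0.02476 × 22.99 = 0.569 g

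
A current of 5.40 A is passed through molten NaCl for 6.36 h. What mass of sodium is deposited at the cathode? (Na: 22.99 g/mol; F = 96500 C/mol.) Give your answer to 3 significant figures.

29.5 g

Q = It = 5.40 × 22896 = 1.236×10^5 C
n(e⁻) = Q/F = 1.236×10^5/96500 = 1.281 mol
Na⁺ + e⁻ → Na, so n(Na) = 1.281 mol
m = 1.281 × 22.99 = 29.5 g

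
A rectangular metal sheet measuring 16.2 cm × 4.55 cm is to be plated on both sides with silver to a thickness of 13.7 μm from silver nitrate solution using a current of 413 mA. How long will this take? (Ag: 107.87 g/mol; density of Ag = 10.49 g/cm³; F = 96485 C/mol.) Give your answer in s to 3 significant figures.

Plated area = 2 × 16.2 × 4.55 = 147.4 cm²
Volume = 147.4 × 13.7×10⁻⁴ cm = 0.2019 cm³
m(Ag) = 0.2019 × 10.49 = 2.118 g
n(Ag) = 2.118 / 107.87 = 0.01963 mol; n(e⁻) = 0.01963 mol
Q = 0.01963 × 96485 = 1894 C
t = 1894 / 0.413 = 4586 s

4590 s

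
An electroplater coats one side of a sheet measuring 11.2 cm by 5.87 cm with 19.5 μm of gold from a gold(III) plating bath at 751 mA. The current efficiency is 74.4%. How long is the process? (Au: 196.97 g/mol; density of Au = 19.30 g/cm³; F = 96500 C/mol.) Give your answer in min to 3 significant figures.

108 min

Plated area = 11.2 × 5.87 = 65.74 cm²
Volume = 65.74 × 19.5×10⁻⁴ cm = 0.1282 cm³
m(Au) = 0.1282 × 19.30 = 2.474 g
n(Au) = 2.474 / 196.97 = 0.01256 mol; n(e⁻) = 3 × 0.01256 = 0.03768 mol
Q = 0.03768 × 96500 / 0.744 = 4887 C
t = 4887 / 0.751 = 6507 s = 108 min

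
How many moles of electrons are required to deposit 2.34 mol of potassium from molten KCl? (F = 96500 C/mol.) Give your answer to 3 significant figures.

2.34 mol

K⁺ + e⁻ → K, so n(e⁻) = 1 × 2.34 = 2.340 mol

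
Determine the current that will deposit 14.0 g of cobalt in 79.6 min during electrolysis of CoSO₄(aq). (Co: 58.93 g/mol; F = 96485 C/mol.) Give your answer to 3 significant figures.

n(Co) = 14.0 / 58.93 = 0.2376 mol
Co²⁺ + 2e⁻ → Co, so n(e⁻) = 2 × 0.2376 = 0.4752 mol
Q = 0.4752 × 96485 = 45850 C
I = Q / t = 45850 / 4776 s = 9.60 A

9.60 A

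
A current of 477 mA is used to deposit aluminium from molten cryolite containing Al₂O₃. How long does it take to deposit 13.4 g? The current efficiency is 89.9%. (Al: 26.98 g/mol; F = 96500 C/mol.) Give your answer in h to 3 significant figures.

93.1 h

n(Al) = 13.4 / 26.98 = 0.4967 mol
Al³⁺ + 3e⁻ → Al, so n(e⁻) = 3 × 0.4967 = 1.490 mol
Q = 1.490 × 96500 / 0.899 = 1.599×10^5 C
t = Q / I = 1.599×10^5 / 0.477 = 3.352×10^5 s = 93.1 h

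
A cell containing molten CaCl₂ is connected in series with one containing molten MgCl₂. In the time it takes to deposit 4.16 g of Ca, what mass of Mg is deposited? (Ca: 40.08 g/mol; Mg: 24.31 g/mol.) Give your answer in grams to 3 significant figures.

n(Ca) = 4.16 / 40.08 = 0.1038 mol
Ca²⁺ + 2e⁻ → Ca, so n(e⁻) = 2 × 0.1038 = 0.2076 mol
In series, the same 0.2076 mol of electrons flows through the second cell.
Mg²⁺ + 2e⁻ → Mg, so n(Mg) = 0.2076 / 2 = 0.1038 mol
m(Mg) = 0.1038 × 24.31 = 2.52 g

2.52 g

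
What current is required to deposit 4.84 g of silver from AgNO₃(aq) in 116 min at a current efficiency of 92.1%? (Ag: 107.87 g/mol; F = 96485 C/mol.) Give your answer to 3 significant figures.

n(Ag) = 4.84 / 107.87 = 0.04487 mol
Ag⁺ + e⁻ → Ag, so n(e⁻) = 0.04487 mol
Q = 0.04487 × 96485 / 0.921 = 4701 C
I = Q / t = 4701 / 6960 s = 0.675 A

0.675 A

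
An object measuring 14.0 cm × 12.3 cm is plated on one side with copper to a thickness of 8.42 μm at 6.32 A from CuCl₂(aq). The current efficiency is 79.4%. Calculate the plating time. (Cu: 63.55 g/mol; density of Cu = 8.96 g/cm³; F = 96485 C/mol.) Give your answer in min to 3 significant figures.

13.1 min

Plated area = 14.0 × 12.3 = 172.2 cm²
Volume = 172.2 × 8.42×10⁻⁴ cm = 0.1450 cm³
m(Cu) = 0.1450 × 8.96 = 1.299 g
n(Cu) = 1.299 / 63.55 = 0.02044 mol; n(e⁻) = 2 × 0.02044 = 0.04088 mol
Q = 0.04088 × 96485 / 0.794 = 4968 C
t = 4968 / 6.32 = 786.1 s = 13.1 min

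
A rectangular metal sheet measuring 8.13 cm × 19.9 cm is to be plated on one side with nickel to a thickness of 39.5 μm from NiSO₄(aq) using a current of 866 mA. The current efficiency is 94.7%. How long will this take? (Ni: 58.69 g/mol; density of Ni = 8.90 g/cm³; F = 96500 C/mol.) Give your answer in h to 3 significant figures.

6.34 h

Plated area = 8.13 × 19.9 = 161.8 cm²
Volume = 161.8 × 39.5×10⁻⁴ cm = 0.6391 cm³
m(Ni) = 0.6391 × 8.90 = 5.688 g
n(Ni) = 5.688 / 58.69 = 0.09692 mol; n(e⁻) = 2 × 0.09692 = 0.1938 mol
Q = 0.1938 × 96500 / 0.947 = 19750 C
t = 19750 / 0.866 = 22810 s = 6.34 h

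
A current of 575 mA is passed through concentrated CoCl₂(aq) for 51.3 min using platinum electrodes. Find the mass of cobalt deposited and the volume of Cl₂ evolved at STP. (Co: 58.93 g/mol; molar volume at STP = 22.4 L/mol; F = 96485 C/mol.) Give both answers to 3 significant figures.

0.540 g Co; 0.205 L Cl₂

Q = 0.575 × 3078 = 1770 C; n(e⁻) = 1770 / 96485 = 0.01834 mol
Cathode: Co²⁺ + 2e⁻ → Co → n(Co) = 0.01834/2 = 0.009170 mol → 0.540 g
Anode: 2Cl⁻ → Cl₂ + 2e⁻ → n(Cl₂) = 0.01834/2 = 0.009170 mol → 0.205 L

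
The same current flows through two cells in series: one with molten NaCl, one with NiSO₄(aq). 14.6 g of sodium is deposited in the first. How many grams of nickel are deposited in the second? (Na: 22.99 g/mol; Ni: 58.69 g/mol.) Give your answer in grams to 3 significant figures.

n(Na) = 14.6 / 22.99 = 0.6351 mol
Na⁺ + e⁻ → Na, so n(e⁻) = 0.6351 mol
In series, the same 0.6351 mol of electrons flows through the second cell.
Ni²⁺ + 2e⁻ → Ni, so n(Ni) = 0.6351 / 2 = 0.3176 mol
m(Ni) = 0.3176 × 58.69 = 18.6 g

18.6 g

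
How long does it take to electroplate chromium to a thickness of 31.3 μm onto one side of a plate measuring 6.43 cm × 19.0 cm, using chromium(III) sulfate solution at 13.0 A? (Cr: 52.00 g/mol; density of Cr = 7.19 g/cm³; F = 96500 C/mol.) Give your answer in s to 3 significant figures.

Plated area = 6.43 × 19.0 = 122.2 cm²
Volume = 122.2 × 31.3×10⁻⁴ cm = 0.3825 cm³
m(Cr) = 0.3825 × 7.19 = 2.750 g
n(Cr) = 2.750 / 52.00 = 0.05288 mol; n(e⁻) = 3 × 0.05288 = 0.1586 mol
Q = 0.1586 × 96500 = 15300 C
t = 15300 / 13.0 = 1177 s

1180 s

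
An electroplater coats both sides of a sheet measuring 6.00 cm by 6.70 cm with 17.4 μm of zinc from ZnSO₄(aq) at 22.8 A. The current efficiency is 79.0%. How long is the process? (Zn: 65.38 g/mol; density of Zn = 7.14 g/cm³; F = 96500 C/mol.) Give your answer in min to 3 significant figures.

Plated area = 2 × 6.00 × 6.70 = 80.40 cm²
Volume = 80.40 × 17.4×10⁻⁴ cm = 0.1399 cm³
m(Zn) = 0.1399 × 7.14 = 0.9989 g
n(Zn) = 0.9989 / 65.38 = 0.01528 mol; n(e⁻) = 2 × 0.01528 = 0.03056 mol
Q = 0.03056 × 96500 / 0.790 = 3733 C
t = 3733 / 22.8 = 163.7 s = 2.73 min

2.73 min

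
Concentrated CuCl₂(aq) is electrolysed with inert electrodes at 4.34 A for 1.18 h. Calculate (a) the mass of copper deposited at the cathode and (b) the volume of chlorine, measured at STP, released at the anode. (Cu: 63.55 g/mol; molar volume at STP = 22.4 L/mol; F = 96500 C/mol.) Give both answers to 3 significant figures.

Q = 4.34 × 4248 = 18440 C; n(e⁻) = 18440 / 96500 = 0.1911 mol
Cathode: Cu²⁺ + 2e⁻ → Cu → n(Cu) = 0.1911/2 = 0.09555 mol → 6.07 g
Anode: 2Cl⁻ → Cl₂ + 2e⁻ → n(Cl₂) = 0.1911/2 = 0.09555 mol → 2.14 L

6.07 g Cu; 2.14 L Cl₂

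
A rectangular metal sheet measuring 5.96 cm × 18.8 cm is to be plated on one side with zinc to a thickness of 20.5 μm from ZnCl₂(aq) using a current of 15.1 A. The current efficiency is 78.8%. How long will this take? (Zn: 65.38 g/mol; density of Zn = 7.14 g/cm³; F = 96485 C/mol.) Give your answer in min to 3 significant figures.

6.78 min

Plated area = 5.96 × 18.8 = 112.0 cm²
Volume = 112.0 × 20.5×10⁻⁴ cm = 0.2296 cm³
m(Zn) = 0.2296 × 7.14 = 1.639 g
n(Zn) = 1.639 / 65.38 = 0.02507 mol; n(e⁻) = 2 × 0.02507 = 0.05014 mol
Q = 0.05014 × 96485 / 0.788 = 6139 C
t = 6139 / 15.1 = 406.6 s = 6.78 min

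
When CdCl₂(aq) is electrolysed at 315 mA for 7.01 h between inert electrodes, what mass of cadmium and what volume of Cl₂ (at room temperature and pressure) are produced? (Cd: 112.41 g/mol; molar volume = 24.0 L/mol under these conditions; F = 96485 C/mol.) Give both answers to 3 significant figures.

4.63 g Cd; 0.989 L Cl₂

Q = 0.315 × 25236 = 7949 C; n(e⁻) = 7949 / 96485 = 0.08239 mol
Cathode: Cd²⁺ + 2e⁻ → Cd → n(Cd) = 0.08239/2 = 0.04120 mol → 4.63 g
Anode: 2Cl⁻ → Cl₂ + 2e⁻ → n(Cl₂) = 0.08239/2 = 0.04120 mol → 0.989 L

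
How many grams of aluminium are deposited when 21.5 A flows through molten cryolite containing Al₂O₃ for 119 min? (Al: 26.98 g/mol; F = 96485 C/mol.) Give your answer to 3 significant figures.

Q = 21.5 A × 7140 s = 1.535×10^5 C
Moles of electrons = 1.535×10^5 / 96485 = 1.591 mol
Al³⁺ + 3e⁻ → Al, so n(Al) = 1.591 / 3 = 0.5303 mol
m = 0.5303 × 26.98 = 14.3 g

14.3 g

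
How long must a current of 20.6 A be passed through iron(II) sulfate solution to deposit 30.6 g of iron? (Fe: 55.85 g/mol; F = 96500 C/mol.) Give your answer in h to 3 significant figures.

1.43 h

n(Fe) = 30.6 / 55.85 = 0.5479 mol
Fe²⁺ + 2e⁻ → Fe, so n(e⁻) = 2 × 0.5479 = 1.096 mol
Q = 1.096 × 96500 = 1.058×10^5 C
t = Q / I = 1.058×10^5 / 20.6 = 5136 s = 1.43 h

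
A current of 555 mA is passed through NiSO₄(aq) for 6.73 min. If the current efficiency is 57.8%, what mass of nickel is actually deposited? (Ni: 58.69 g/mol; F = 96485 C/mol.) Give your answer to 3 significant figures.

Q = 0.555 × 403.8 = 224.1 C
n(e⁻) = 224.1 / 96485 = 0.002323 mol
Ni²⁺ + 2e⁻ → Ni, so theoretical m(Ni) = 0.001162 × 58.69 = 0.06820 g
Actual mass = 57.8% × 0.06820 = 0.0394 g

0.0394 g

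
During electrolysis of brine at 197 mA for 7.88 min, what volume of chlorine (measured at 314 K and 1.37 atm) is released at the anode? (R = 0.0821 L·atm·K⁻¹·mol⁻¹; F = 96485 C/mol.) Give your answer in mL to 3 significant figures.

Q = It = 0.197 × 472.8 = 93.14 C
Moles of electrons = 93.14 / 96485 = 9.653×10^-4 mol
2Cl⁻ → Cl₂ + 2e⁻, so n(Cl₂) = 9.653×10^-4 / 2 = 4.827×10^-4 mol
V = nRT/P = 4.827×10^-4 × 0.0821 × 314 / 1.37 = 0.009083 L
= 9.08 mL

9.08 mL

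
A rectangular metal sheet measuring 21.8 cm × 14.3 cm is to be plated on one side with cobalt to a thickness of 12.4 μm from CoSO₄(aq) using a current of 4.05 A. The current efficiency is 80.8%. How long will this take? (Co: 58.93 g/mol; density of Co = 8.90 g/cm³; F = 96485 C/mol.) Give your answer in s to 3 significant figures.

3440 s

Plated area = 21.8 × 14.3 = 311.7 cm²
Volume = 311.7 × 12.4×10⁻⁴ cm = 0.3865 cm³
m(Co) = 0.3865 × 8.90 = 3.440 g
n(Co) = 3.440 / 58.93 = 0.05837 mol; n(e⁻) = 2 × 0.05837 = 0.1167 mol
Q = 0.1167 × 96485 / 0.808 = 13940 C
t = 13940 / 4.05 = 3442 s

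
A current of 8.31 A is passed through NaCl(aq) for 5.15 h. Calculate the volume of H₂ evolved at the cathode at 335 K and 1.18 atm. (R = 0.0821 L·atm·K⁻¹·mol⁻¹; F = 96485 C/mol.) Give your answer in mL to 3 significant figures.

18600 mL

Charge passed = 8.31 × 18540 = 1.541×10^5 C
n(e⁻) = 1.541×10^5 / 96485 = 1.597 mol
2H⁺ + 2e⁻ → H₂, so n(H₂) = 1.597 / 2 = 0.7985 mol
V = nRT/P = 0.7985 × 0.0821 × 335 / 1.18 = 18.61 L
= 18600 mL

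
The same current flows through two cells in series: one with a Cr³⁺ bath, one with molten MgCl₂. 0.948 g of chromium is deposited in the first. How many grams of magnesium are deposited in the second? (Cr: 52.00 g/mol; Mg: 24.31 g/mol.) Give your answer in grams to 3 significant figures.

0.665 g

n(Cr) = 0.948 / 52.00 = 0.01823 mol
Cr³⁺ + 3e⁻ → Cr, so n(e⁻) = 3 × 0.01823 = 0.05469 mol
Since the cells are in series, n(e⁻) in the Mg cell is also 0.05469 mol.
Mg²⁺ + 2e⁻ → Mg, so n(Mg) = 0.05469 / 2 = 0.02735 mol
m(Mg) = 0.02735 × 24.31 = 0.665 g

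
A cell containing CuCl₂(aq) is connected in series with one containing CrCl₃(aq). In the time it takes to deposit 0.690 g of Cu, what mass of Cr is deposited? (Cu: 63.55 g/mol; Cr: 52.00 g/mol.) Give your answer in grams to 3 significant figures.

0.376 g

n(Cu) = 0.690 / 63.55 = 0.01086 mol
Cu²⁺ + 2e⁻ → Cu, so n(e⁻) = 2 × 0.01086 = 0.02172 mol
Since the cells are in series, n(e⁻) in the Cr cell is also 0.02172 mol.
Cr³⁺ + 3e⁻ → Cr, so n(Cr) = 0.02172 / 3 = 0.007240 mol
m(Cr) = 0.007240 × 52.00 = 0.376 g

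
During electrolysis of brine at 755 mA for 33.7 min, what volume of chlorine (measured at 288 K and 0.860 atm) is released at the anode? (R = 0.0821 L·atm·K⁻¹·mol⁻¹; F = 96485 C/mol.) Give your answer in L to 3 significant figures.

Charge passed = 0.755 × 2022 = 1527 C
Moles of electrons = 1527 / 96485 = 0.01583 mol
2Cl⁻ → Cl₂ + 2e⁻, so n(Cl₂) = 0.01583 / 2 = 0.007915 mol
V = nRT/P = 0.007915 × 0.0821 × 288 / 0.860 = 0.2176 L

0.218 L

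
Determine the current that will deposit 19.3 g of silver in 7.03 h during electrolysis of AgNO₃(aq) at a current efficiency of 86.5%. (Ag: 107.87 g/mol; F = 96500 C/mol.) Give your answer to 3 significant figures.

n(Ag) = 19.3 / 107.87 = 0.1789 mol
Ag⁺ + e⁻ → Ag, so n(e⁻) = 0.1789 mol
Q = 0.1789 × 96500 / 0.865 = 19960 C
I = Q / t = 19960 / 25308 s = 0.789 A

0.789 A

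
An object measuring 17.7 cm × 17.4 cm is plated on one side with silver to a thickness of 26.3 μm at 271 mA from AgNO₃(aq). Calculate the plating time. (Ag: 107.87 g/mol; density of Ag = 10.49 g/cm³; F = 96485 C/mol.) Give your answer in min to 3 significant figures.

467 min

Plated area = 17.7 × 17.4 = 308.0 cm²
Volume = 308.0 × 26.3×10⁻⁴ cm = 0.8100 cm³
m(Ag) = 0.8100 × 10.49 = 8.497 g
n(Ag) = 8.497 / 107.87 = 0.07877 mol; n(e⁻) = 0.07877 mol
Q = 0.07877 × 96485 = 7600 C
t = 7600 / 0.271 = 28040 s = 467 min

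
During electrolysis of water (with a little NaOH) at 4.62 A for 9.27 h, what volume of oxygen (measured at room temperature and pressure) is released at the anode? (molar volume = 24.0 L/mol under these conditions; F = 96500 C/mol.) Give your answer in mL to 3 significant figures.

9590 mL

Q = It = 4.62 × 33372 = 1.542×10^5 C
n(e⁻) = Q/F = 1.542×10^5/96500 = 1.598 mol
2H₂O → O₂ + 4H⁺ + 4e⁻, so n(O₂) = 1.598 / 4 = 0.3995 mol
V = 0.3995 × 24.0 = 9.588 L
= 9590 mL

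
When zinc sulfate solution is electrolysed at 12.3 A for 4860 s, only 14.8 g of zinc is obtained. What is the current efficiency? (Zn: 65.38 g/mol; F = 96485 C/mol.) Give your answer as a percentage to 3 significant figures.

73.1%

Q = 12.3 × 4860 = 59780 C
n(e⁻) = 59780 / 96485 = 0.6196 mol
Zn²⁺ + 2e⁻ → Zn, so theoretical n(Zn) = 0.3098 mol → 20.25 g
Efficiency = 14.8 / 20.25 = 0.7309 = 73.1%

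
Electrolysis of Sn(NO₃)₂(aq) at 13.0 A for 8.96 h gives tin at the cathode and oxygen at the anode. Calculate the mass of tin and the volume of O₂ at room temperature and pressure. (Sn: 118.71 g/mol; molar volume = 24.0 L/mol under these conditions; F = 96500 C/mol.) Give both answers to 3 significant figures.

Q = 13.0 × 32256 = 4.193×10^5 C; n(e⁻) = 4.193×10^5 / 96500 = 4.345 mol
Cathode: Sn²⁺ + 2e⁻ → Sn → n(Sn) = 4.345/2 = 2.173 mol → 258 g
Anode: 2H₂O → O₂ + 4H⁺ + 4e⁻ → n(O₂) = 4.345/4 = 1.086 mol → 26.1 L

258 g Sn; 26.1 L O₂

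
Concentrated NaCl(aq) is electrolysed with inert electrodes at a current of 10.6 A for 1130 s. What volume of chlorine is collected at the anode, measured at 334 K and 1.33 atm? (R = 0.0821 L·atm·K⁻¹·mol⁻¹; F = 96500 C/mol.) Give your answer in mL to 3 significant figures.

1280 mL

Charge passed = 10.6 × 1130 = 11980 C
Moles of electrons = 11980 / 96500 = 0.1241 mol
2Cl⁻ → Cl₂ + 2e⁻, so n(Cl₂) = 0.1241 / 2 = 0.06205 mol
V = nRT/P = 0.06205 × 0.0821 × 334 / 1.33 = 1.279 L
= 1280 mL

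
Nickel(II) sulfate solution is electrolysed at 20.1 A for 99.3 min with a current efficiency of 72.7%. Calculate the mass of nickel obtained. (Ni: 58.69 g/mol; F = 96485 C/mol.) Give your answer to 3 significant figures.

26.5 g

Q = 20.1 × 5958 = 1.198×10^5 C
n(e⁻) = 1.198×10^5 / 96485 = 1.242 mol
Ni²⁺ + 2e⁻ → Ni, so theoretical m(Ni) = 0.6210 × 58.69 = 36.45 g
Actual mass = 72.7% × 36.45 = 26.5 g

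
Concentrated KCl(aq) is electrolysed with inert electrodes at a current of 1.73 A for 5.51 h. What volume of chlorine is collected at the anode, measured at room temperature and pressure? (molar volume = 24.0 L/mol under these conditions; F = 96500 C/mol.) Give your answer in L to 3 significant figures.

4.27 L

Q = 1.73 A × 19836 s = 34320 C
Moles of electrons = 34320 / 96500 = 0.3556 mol
2Cl⁻ → Cl₂ + 2e⁻, so n(Cl₂) = 0.3556 / 2 = 0.1778 mol
V = 0.1778 × 24.0 = 4.267 L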